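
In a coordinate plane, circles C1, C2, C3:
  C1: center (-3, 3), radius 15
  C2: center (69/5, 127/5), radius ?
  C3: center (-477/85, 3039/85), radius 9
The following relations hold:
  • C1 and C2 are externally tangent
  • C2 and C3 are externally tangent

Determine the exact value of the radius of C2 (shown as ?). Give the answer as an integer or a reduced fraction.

1. [ext C1·C2]  r_C2² + 30r_C2 − 559 = 0  ⇒  r_C2 = 13 (r>0 drops 1)
2. [ext C2·C3]  r_C2² + 18r_C2 − 403 = 0  ⇒  r_C2 = 13 (r>0 drops 1)

13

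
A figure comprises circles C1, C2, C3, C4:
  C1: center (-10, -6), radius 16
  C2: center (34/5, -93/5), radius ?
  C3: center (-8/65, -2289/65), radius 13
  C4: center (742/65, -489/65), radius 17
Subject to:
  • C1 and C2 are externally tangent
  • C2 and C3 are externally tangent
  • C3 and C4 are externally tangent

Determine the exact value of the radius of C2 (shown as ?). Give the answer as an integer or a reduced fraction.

1. [ext C1·C2]  r_C2² + 32r_C2 − 185 = 0  ⇒  r_C2 = 5 (r>0 drops 1)
2. [ext C2·C3]  r_C2² + 26r_C2 − 155 = 0  ⇒  r_C2 = 5 (r>0 drops 1)

5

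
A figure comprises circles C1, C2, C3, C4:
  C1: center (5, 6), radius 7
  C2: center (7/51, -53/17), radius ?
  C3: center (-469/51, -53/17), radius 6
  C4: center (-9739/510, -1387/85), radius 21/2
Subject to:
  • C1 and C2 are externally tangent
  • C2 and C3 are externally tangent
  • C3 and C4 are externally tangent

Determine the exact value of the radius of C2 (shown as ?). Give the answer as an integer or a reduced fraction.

10/3

1. [ext C1·C2]  r_C2² + 14r_C2 − 520/9 = 0  ⇒  r_C2 = 10/3 (r>0 drops 1)
2. [ext C2·C3]  r_C2² + 12r_C2 − 460/9 = 0  ⇒  r_C2 = 10/3 (r>0 drops 1)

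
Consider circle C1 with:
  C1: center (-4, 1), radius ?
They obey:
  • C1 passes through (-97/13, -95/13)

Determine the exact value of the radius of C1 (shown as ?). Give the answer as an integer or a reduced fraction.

9

1. [C1∋P]  r_C1² − 81 = 0  ⇒  r_C1 = 9 (r>0 drops 1)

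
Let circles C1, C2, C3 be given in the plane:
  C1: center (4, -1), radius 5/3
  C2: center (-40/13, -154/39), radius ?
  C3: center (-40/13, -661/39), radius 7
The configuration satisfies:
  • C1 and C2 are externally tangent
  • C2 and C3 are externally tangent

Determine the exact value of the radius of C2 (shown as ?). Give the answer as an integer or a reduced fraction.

1. [ext C1·C2]  r_C2² + (10/3)r_C2 − 56 = 0  ⇒  r_C2 = 6 (r>0 drops 1)
2. [ext C2·C3]  r_C2² + 14r_C2 − 120 = 0  ⇒  r_C2 = 6 (r>0 drops 1)

6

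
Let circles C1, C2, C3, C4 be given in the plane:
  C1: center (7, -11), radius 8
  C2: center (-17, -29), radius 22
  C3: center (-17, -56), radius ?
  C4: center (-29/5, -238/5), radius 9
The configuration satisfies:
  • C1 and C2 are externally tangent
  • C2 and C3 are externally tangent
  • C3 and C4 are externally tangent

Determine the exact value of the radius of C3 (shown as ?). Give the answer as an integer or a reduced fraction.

1. [ext C2·C3]  r_C3² + 44r_C3 − 245 = 0  ⇒  r_C3 = 5 (r>0 drops 1)
2. [ext C3·C4]  r_C3² + 18r_C3 − 115 = 0  ⇒  r_C3 = 5 (r>0 drops 1)

5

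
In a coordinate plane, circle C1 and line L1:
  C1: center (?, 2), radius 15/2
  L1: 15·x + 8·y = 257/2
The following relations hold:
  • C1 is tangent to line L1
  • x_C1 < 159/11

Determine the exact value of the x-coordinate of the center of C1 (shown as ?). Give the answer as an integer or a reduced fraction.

-1

1. [C1‖L1]  x_C1² − 15x_C1 − 16 = 0  ⇒  x_C1 = -1 or 16
2. given x_C1 < 159/11: keep -1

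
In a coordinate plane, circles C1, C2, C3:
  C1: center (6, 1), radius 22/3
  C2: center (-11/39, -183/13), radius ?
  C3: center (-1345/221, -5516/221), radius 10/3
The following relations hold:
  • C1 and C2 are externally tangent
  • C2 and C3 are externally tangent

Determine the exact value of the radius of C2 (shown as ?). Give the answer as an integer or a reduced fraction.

1. [ext C1·C2]  r_C2² + (44/3)r_C2 − 213 = 0  ⇒  r_C2 = 9 (r>0 drops 1)
2. [ext C2·C3]  r_C2² + (20/3)r_C2 − 141 = 0  ⇒  r_C2 = 9 (r>0 drops 1)

9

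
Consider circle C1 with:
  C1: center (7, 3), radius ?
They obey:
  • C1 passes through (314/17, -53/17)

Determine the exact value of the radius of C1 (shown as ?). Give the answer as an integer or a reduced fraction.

13

1. [C1∋P]  r_C1² − 169 = 0  ⇒  r_C1 = 13 (r>0 drops 1)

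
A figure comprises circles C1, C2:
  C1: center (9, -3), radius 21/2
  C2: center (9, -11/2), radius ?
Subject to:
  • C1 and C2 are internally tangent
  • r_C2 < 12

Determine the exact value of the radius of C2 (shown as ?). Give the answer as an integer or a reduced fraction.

1. [int C1,C2]  r_C2² − 21r_C2 + 104 = 0  ⇒  r_C2 = 8 or 13
2. given r_C2 < 12: keep 8

8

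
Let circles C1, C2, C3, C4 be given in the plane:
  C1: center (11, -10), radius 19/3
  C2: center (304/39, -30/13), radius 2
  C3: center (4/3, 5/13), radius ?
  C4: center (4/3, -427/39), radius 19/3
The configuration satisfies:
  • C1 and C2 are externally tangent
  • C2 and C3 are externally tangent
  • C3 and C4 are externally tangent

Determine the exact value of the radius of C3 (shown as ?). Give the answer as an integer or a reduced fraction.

5

1. [ext C2·C3]  r_C3² + 4r_C3 − 45 = 0  ⇒  r_C3 = 5 (r>0 drops 1)
2. [ext C3·C4]  r_C3² + (38/3)r_C3 − 265/3 = 0  ⇒  r_C3 = 5 (r>0 drops 1)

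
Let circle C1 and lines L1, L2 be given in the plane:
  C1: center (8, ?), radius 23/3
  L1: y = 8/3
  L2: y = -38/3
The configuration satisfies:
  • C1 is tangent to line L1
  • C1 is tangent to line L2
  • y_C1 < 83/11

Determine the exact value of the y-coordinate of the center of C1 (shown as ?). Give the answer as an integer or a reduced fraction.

1. [C1‖L1]  y_C1² − (16/3)y_C1 − 155/3 = 0  ⇒  y_C1 = -5 or 31/3
2. [C1‖L2]  y_C1² + (76/3)y_C1 + 305/3 = 0  ⇒  y_C1 = -61/3 or -5

-5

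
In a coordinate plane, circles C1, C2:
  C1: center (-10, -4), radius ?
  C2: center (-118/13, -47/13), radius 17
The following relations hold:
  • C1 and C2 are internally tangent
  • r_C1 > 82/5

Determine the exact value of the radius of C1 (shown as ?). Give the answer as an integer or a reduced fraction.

18

1. [int C1,C2]  r_C1² − 34r_C1 + 288 = 0  ⇒  r_C1 = 16 or 18
2. given r_C1 > 82/5: keep 18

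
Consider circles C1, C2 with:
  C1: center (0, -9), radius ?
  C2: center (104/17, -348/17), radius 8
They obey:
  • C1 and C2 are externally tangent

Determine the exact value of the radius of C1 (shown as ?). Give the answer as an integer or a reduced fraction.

5

1. [ext C1·C2]  r_C1² + 16r_C1 − 105 = 0  ⇒  r_C1 = 5 (r>0 drops 1)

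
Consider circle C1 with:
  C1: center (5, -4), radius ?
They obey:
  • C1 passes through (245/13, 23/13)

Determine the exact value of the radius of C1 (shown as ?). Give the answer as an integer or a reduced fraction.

1. [C1∋P]  r_C1² − 225 = 0  ⇒  r_C1 = 15 (r>0 drops 1)

15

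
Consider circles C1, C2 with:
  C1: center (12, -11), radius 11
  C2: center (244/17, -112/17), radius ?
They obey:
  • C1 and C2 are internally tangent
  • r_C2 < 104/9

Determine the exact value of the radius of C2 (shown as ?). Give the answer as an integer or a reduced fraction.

1. [int C1,C2]  r_C2² − 22r_C2 + 96 = 0  ⇒  r_C2 = 6 or 16
2. given r_C2 < 104/9: keep 6

6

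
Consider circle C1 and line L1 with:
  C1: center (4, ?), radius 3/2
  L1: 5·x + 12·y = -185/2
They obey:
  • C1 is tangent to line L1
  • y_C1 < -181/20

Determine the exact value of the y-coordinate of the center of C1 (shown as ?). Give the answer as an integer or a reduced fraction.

-11

1. [C1‖L1]  y_C1² + (75/4)y_C1 + 341/4 = 0  ⇒  y_C1 = -11 or -31/4
2. given y_C1 < -181/20: keep -11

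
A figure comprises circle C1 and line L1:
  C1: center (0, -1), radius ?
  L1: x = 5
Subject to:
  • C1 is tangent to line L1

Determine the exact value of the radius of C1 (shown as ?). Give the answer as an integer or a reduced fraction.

5

1. [C1‖L1]  r_C1² − 25 = 0  ⇒  r_C1 = 5 (r>0 drops 1)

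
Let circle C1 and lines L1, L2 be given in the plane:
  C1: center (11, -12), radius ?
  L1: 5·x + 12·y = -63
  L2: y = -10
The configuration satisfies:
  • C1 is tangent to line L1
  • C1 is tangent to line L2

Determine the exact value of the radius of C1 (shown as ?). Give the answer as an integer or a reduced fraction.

2

1. [C1‖L1]  r_C1² − 4 = 0  ⇒  r_C1 = 2 (r>0 drops 1)
2. [C1‖L2]  r_C1² − 4 = 0  ⇒  r_C1 = 2 (r>0 drops 1)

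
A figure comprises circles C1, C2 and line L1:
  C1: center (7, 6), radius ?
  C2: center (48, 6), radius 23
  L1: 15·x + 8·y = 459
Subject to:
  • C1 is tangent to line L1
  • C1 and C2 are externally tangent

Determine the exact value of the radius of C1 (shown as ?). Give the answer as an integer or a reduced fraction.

1. [C1‖L1]  r_C1² − 324 = 0  ⇒  r_C1 = 18 (r>0 drops 1)
2. [ext C1·C2]  r_C1² + 46r_C1 − 1152 = 0  ⇒  r_C1 = 18 (r>0 drops 1)

18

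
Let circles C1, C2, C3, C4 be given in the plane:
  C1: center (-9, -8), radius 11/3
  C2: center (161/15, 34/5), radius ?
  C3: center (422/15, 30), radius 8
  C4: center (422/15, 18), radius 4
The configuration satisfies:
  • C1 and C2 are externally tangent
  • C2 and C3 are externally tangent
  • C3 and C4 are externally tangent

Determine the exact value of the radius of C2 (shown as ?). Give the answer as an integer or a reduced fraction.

21

1. [ext C1·C2]  r_C2² + (22/3)r_C2 − 595 = 0  ⇒  r_C2 = 21 (r>0 drops 1)
2. [ext C2·C3]  r_C2² + 16r_C2 − 777 = 0  ⇒  r_C2 = 21 (r>0 drops 1)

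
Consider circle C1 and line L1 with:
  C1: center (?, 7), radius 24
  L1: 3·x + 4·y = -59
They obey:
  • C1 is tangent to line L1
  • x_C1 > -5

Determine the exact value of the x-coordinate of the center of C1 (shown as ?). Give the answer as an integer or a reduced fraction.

11

1. [C1‖L1]  x_C1² + 58x_C1 − 759 = 0  ⇒  x_C1 = -69 or 11
2. given x_C1 > -5: keep 11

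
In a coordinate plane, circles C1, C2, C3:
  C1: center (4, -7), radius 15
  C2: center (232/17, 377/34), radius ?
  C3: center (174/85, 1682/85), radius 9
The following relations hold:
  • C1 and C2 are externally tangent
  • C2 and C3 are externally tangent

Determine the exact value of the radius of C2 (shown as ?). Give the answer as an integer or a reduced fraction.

1. [ext C1·C2]  r_C2² + 30r_C2 − 781/4 = 0  ⇒  r_C2 = 11/2 (r>0 drops 1)
2. [ext C2·C3]  r_C2² + 18r_C2 − 517/4 = 0  ⇒  r_C2 = 11/2 (r>0 drops 1)

11/2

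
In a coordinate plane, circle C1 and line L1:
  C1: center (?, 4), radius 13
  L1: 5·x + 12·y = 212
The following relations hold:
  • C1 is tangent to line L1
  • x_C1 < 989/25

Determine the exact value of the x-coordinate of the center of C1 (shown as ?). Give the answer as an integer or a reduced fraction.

-1

1. [C1‖L1]  x_C1² − (328/5)x_C1 − 333/5 = 0  ⇒  x_C1 = -1 or 333/5
2. given x_C1 < 989/25: keep -1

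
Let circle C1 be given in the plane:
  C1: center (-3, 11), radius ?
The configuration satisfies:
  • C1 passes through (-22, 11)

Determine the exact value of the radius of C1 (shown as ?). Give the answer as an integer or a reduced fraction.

19

1. [C1∋P]  r_C1² − 361 = 0  ⇒  r_C1 = 19 (r>0 drops 1)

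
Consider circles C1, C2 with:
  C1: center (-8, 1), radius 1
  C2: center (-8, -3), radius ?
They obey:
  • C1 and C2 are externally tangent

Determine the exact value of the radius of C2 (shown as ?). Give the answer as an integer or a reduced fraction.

1. [ext C1·C2]  r_C2² + 2r_C2 − 15 = 0  ⇒  r_C2 = 3 (r>0 drops 1)

3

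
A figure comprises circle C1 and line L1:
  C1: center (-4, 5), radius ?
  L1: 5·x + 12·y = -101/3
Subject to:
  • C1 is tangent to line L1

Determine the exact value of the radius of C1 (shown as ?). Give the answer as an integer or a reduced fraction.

1. [C1‖L1]  r_C1² − 289/9 = 0  ⇒  r_C1 = 17/3 (r>0 drops 1)

17/3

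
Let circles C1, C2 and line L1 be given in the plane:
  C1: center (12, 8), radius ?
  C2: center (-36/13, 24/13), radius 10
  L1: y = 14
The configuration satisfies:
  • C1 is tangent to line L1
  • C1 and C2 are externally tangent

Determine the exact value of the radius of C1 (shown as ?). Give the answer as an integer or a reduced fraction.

6

1. [C1‖L1]  r_C1² − 36 = 0  ⇒  r_C1 = 6 (r>0 drops 1)
2. [ext C1·C2]  r_C1² + 20r_C1 − 156 = 0  ⇒  r_C1 = 6 (r>0 drops 1)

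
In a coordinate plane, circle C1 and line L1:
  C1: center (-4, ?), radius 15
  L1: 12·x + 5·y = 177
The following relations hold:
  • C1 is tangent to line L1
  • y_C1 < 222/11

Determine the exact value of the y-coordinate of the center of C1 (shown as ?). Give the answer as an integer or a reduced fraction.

6

1. [C1‖L1]  y_C1² − 90y_C1 + 504 = 0  ⇒  y_C1 = 6 or 84
2. given y_C1 < 222/11: keep 6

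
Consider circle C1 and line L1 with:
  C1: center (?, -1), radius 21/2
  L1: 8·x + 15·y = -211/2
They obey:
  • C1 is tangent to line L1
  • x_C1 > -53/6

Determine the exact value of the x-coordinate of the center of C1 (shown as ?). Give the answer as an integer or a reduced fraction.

1. [C1‖L1]  x_C1² + (181/8)x_C1 − 2959/8 = 0  ⇒  x_C1 = -269/8 or 11
2. given x_C1 > -53/6: keep 11

11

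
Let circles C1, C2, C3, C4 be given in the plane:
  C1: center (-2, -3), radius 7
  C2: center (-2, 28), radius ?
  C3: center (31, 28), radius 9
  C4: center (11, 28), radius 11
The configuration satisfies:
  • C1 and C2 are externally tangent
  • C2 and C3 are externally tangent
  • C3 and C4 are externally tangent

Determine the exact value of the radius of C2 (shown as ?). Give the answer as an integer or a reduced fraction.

1. [ext C1·C2]  r_C2² + 14r_C2 − 912 = 0  ⇒  r_C2 = 24 (r>0 drops 1)
2. [ext C2·C3]  r_C2² + 18r_C2 − 1008 = 0  ⇒  r_C2 = 24 (r>0 drops 1)

24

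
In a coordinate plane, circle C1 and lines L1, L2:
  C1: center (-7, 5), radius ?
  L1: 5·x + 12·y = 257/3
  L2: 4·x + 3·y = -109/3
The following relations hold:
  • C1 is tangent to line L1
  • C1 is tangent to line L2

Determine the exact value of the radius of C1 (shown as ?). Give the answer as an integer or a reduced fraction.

14/3

1. [C1‖L1]  r_C1² − 196/9 = 0  ⇒  r_C1 = 14/3 (r>0 drops 1)
2. [C1‖L2]  r_C1² − 196/9 = 0  ⇒  r_C1 = 14/3 (r>0 drops 1)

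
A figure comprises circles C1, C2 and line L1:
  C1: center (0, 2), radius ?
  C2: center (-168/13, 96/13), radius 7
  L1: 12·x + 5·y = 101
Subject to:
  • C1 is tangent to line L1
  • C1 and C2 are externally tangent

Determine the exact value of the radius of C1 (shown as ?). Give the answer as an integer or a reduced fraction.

7

1. [C1‖L1]  r_C1² − 49 = 0  ⇒  r_C1 = 7 (r>0 drops 1)
2. [ext C1·C2]  r_C1² + 14r_C1 − 147 = 0  ⇒  r_C1 = 7 (r>0 drops 1)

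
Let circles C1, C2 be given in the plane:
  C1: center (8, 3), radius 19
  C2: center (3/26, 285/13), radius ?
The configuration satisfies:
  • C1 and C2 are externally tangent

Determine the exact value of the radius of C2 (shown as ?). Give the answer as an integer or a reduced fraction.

3/2

1. [ext C1·C2]  r_C2² + 38r_C2 − 237/4 = 0  ⇒  r_C2 = 3/2 (r>0 drops 1)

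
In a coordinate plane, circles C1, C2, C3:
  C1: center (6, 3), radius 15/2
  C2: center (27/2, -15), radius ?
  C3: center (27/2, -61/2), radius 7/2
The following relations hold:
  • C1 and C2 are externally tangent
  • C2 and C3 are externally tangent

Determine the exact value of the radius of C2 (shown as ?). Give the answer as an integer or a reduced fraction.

1. [ext C1·C2]  r_C2² + 15r_C2 − 324 = 0  ⇒  r_C2 = 12 (r>0 drops 1)
2. [ext C2·C3]  r_C2² + 7r_C2 − 228 = 0  ⇒  r_C2 = 12 (r>0 drops 1)

12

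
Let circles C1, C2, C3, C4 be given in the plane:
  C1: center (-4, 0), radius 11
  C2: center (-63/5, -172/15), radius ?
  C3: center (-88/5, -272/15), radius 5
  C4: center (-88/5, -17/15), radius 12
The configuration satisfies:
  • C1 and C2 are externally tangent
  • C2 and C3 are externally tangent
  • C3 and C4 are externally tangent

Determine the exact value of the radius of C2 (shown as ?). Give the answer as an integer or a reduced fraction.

1. [ext C1·C2]  r_C2² + 22r_C2 − 760/9 = 0  ⇒  r_C2 = 10/3 (r>0 drops 1)
2. [ext C2·C3]  r_C2² + 10r_C2 − 400/9 = 0  ⇒  r_C2 = 10/3 (r>0 drops 1)

10/3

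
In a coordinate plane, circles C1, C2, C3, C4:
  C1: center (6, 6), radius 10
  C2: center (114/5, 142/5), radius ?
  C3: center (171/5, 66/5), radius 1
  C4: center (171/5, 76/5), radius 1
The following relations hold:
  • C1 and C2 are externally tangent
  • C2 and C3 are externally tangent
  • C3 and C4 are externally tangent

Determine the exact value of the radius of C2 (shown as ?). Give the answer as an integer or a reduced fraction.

1. [ext C1·C2]  r_C2² + 20r_C2 − 684 = 0  ⇒  r_C2 = 18 (r>0 drops 1)
2. [ext C2·C3]  r_C2² + 2r_C2 − 360 = 0  ⇒  r_C2 = 18 (r>0 drops 1)

18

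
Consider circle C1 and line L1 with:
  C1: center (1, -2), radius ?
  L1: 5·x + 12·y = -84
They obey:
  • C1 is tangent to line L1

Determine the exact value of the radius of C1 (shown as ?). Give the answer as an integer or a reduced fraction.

1. [C1‖L1]  r_C1² − 25 = 0  ⇒  r_C1 = 5 (r>0 drops 1)

5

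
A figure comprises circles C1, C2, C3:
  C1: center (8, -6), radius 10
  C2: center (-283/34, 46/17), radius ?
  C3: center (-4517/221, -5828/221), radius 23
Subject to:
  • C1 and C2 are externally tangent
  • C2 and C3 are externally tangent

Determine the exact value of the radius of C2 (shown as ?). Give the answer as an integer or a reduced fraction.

17/2

1. [ext C1·C2]  r_C2² + 20r_C2 − 969/4 = 0  ⇒  r_C2 = 17/2 (r>0 drops 1)
2. [ext C2·C3]  r_C2² + 46r_C2 − 1853/4 = 0  ⇒  r_C2 = 17/2 (r>0 drops 1)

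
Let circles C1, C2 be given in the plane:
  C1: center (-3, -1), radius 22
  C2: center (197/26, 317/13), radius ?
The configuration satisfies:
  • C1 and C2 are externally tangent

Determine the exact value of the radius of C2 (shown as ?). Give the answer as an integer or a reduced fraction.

11/2

1. [ext C1·C2]  r_C2² + 44r_C2 − 1089/4 = 0  ⇒  r_C2 = 11/2 (r>0 drops 1)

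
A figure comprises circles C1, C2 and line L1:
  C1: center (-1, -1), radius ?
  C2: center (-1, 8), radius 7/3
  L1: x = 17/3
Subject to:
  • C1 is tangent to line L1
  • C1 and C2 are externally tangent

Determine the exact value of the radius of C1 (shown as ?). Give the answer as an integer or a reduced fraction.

1. [C1‖L1]  r_C1² − 400/9 = 0  ⇒  r_C1 = 20/3 (r>0 drops 1)
2. [ext C1·C2]  r_C1² + (14/3)r_C1 − 680/9 = 0  ⇒  r_C1 = 20/3 (r>0 drops 1)

20/3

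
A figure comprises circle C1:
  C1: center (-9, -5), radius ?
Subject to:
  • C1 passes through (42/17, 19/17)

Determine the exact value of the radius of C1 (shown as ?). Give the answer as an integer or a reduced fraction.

13

1. [C1∋P]  r_C1² − 169 = 0  ⇒  r_C1 = 13 (r>0 drops 1)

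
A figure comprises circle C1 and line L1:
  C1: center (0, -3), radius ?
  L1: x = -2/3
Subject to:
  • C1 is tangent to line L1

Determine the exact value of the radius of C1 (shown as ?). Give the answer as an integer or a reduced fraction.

1. [C1‖L1]  r_C1² − 4/9 = 0  ⇒  r_C1 = 2/3 (r>0 drops 1)

2/3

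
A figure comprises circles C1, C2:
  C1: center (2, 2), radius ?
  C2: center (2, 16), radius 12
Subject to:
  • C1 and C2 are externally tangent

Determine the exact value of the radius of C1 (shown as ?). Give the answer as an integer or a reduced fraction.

2

1. [ext C1·C2]  r_C1² + 24r_C1 − 52 = 0  ⇒  r_C1 = 2 (r>0 drops 1)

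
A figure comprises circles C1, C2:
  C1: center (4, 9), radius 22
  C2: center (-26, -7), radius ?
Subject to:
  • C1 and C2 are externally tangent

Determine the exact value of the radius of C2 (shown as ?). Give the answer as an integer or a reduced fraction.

1. [ext C1·C2]  r_C2² + 44r_C2 − 672 = 0  ⇒  r_C2 = 12 (r>0 drops 1)

12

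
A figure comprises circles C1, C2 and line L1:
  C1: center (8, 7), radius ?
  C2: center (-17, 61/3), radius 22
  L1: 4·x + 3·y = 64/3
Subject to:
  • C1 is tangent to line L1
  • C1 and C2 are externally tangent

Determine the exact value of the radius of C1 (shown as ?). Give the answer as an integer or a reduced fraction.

19/3

1. [C1‖L1]  r_C1² − 361/9 = 0  ⇒  r_C1 = 19/3 (r>0 drops 1)
2. [ext C1·C2]  r_C1² + 44r_C1 − 2869/9 = 0  ⇒  r_C1 = 19/3 (r>0 drops 1)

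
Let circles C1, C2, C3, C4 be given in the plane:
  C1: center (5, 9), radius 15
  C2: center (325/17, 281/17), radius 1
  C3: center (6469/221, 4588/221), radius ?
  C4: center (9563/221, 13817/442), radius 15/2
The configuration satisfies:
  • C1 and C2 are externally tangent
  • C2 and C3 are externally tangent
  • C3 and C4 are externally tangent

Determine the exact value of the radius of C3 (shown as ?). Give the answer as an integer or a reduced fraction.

10

1. [ext C2·C3]  r_C3² + 2r_C3 − 120 = 0  ⇒  r_C3 = 10 (r>0 drops 1)
2. [ext C3·C4]  r_C3² + 15r_C3 − 250 = 0  ⇒  r_C3 = 10 (r>0 drops 1)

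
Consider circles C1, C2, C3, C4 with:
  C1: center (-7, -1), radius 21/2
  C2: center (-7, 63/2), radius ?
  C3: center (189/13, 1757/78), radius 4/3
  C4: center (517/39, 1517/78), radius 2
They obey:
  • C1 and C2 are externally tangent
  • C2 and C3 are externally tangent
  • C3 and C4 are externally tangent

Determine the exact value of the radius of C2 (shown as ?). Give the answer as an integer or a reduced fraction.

1. [ext C1·C2]  r_C2² + 21r_C2 − 946 = 0  ⇒  r_C2 = 22 (r>0 drops 1)
2. [ext C2·C3]  r_C2² + (8/3)r_C2 − 1628/3 = 0  ⇒  r_C2 = 22 (r>0 drops 1)

22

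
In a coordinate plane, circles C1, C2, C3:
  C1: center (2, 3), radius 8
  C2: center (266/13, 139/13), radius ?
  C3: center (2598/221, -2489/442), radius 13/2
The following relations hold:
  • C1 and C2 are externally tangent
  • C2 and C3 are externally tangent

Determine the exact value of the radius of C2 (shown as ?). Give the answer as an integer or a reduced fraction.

12

1. [ext C1·C2]  r_C2² + 16r_C2 − 336 = 0  ⇒  r_C2 = 12 (r>0 drops 1)
2. [ext C2·C3]  r_C2² + 13r_C2 − 300 = 0  ⇒  r_C2 = 12 (r>0 drops 1)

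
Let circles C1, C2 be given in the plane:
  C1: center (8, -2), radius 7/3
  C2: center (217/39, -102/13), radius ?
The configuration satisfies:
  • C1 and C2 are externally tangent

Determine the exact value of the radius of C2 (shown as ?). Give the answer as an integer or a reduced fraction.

4

1. [ext C1·C2]  r_C2² + (14/3)r_C2 − 104/3 = 0  ⇒  r_C2 = 4 (r>0 drops 1)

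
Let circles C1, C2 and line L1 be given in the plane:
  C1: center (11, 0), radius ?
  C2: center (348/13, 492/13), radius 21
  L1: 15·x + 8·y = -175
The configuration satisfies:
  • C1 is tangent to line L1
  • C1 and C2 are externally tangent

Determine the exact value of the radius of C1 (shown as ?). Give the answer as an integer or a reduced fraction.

1. [C1‖L1]  r_C1² − 400 = 0  ⇒  r_C1 = 20 (r>0 drops 1)
2. [ext C1·C2]  r_C1² + 42r_C1 − 1240 = 0  ⇒  r_C1 = 20 (r>0 drops 1)

20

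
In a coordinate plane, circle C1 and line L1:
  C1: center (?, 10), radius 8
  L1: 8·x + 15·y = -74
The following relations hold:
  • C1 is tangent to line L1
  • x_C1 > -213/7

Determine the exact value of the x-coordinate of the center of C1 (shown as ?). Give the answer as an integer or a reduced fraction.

-11

1. [C1‖L1]  x_C1² + 56x_C1 + 495 = 0  ⇒  x_C1 = -45 or -11
2. given x_C1 > -213/7: keep -11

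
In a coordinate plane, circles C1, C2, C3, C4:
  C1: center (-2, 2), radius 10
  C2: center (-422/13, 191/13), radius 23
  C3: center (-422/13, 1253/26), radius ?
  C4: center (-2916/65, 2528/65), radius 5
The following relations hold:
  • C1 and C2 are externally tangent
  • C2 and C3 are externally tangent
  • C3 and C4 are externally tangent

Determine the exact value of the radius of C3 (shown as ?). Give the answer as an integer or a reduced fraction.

21/2

1. [ext C2·C3]  r_C3² + 46r_C3 − 2373/4 = 0  ⇒  r_C3 = 21/2 (r>0 drops 1)
2. [ext C3·C4]  r_C3² + 10r_C3 − 861/4 = 0  ⇒  r_C3 = 21/2 (r>0 drops 1)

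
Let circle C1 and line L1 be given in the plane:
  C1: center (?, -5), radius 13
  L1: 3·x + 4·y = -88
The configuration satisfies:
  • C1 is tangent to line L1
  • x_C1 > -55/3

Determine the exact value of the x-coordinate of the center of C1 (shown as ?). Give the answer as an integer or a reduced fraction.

-1

1. [C1‖L1]  x_C1² + (136/3)x_C1 + 133/3 = 0  ⇒  x_C1 = -133/3 or -1
2. given x_C1 > -55/3: keep -1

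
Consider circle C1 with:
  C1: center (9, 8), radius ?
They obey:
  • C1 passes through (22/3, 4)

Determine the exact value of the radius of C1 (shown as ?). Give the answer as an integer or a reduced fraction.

13/3

1. [C1∋P]  r_C1² − 169/9 = 0  ⇒  r_C1 = 13/3 (r>0 drops 1)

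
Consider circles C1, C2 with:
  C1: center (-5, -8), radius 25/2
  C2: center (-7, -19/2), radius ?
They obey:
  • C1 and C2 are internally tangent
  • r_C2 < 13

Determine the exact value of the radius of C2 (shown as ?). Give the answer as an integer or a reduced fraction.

10

1. [int C1,C2]  r_C2² − 25r_C2 + 150 = 0  ⇒  r_C2 = 10 or 15
2. given r_C2 < 13: keep 10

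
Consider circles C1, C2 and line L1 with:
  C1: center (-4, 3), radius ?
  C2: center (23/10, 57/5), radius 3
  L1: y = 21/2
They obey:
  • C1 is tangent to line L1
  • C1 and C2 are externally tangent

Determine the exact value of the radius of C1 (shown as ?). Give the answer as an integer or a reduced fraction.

15/2

1. [C1‖L1]  r_C1² − 225/4 = 0  ⇒  r_C1 = 15/2 (r>0 drops 1)
2. [ext C1·C2]  r_C1² + 6r_C1 − 405/4 = 0  ⇒  r_C1 = 15/2 (r>0 drops 1)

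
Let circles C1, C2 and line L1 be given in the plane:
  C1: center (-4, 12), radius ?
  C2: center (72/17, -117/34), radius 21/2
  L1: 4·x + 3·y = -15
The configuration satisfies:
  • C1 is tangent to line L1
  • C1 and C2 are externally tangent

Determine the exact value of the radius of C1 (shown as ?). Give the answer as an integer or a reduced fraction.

1. [C1‖L1]  r_C1² − 49 = 0  ⇒  r_C1 = 7 (r>0 drops 1)
2. [ext C1·C2]  r_C1² + 21r_C1 − 196 = 0  ⇒  r_C1 = 7 (r>0 drops 1)

7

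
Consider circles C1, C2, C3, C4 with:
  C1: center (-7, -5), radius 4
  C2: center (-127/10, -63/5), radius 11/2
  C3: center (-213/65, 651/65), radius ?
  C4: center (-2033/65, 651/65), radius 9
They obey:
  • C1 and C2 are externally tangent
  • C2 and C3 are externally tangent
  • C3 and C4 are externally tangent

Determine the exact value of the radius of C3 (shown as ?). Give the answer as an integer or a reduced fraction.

19

1. [ext C2·C3]  r_C3² + 11r_C3 − 570 = 0  ⇒  r_C3 = 19 (r>0 drops 1)
2. [ext C3·C4]  r_C3² + 18r_C3 − 703 = 0  ⇒  r_C3 = 19 (r>0 drops 1)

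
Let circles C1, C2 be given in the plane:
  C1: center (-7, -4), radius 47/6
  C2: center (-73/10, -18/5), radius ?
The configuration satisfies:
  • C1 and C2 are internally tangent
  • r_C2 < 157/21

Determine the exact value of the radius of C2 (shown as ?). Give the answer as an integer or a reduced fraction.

1. [int C1,C2]  r_C2² − (47/3)r_C2 + 550/9 = 0  ⇒  r_C2 = 22/3 or 25/3
2. given r_C2 < 157/21: keep 22/3

22/3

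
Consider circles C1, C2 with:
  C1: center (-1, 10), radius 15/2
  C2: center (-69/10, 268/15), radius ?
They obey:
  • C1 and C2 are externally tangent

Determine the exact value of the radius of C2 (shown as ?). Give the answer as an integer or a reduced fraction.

7/3

1. [ext C1·C2]  r_C2² + 15r_C2 − 364/9 = 0  ⇒  r_C2 = 7/3 (r>0 drops 1)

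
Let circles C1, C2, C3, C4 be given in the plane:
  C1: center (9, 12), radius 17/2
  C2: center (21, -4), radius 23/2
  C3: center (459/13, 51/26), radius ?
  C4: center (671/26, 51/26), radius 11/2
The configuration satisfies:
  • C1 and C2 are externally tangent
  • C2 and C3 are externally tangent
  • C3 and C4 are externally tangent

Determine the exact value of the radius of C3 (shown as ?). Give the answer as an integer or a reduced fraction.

1. [ext C2·C3]  r_C3² + 23r_C3 − 108 = 0  ⇒  r_C3 = 4 (r>0 drops 1)
2. [ext C3·C4]  r_C3² + 11r_C3 − 60 = 0  ⇒  r_C3 = 4 (r>0 drops 1)

4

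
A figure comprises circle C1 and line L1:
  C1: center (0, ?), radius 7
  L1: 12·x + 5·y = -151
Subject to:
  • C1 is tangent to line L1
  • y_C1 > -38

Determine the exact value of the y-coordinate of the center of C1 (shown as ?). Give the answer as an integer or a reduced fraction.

-12

1. [C1‖L1]  y_C1² + (302/5)y_C1 + 2904/5 = 0  ⇒  y_C1 = -242/5 or -12
2. given y_C1 > -38: keep -12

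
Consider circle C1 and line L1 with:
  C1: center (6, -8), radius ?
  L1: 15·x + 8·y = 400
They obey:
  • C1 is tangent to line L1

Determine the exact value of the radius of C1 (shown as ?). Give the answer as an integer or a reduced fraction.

1. [C1‖L1]  r_C1² − 484 = 0  ⇒  r_C1 = 22 (r>0 drops 1)

22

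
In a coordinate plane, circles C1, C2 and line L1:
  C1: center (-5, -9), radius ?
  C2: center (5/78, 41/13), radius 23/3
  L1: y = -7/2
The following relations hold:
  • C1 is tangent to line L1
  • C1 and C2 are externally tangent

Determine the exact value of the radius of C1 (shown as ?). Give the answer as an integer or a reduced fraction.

1. [C1‖L1]  r_C1² − 121/4 = 0  ⇒  r_C1 = 11/2 (r>0 drops 1)
2. [ext C1·C2]  r_C1² + (46/3)r_C1 − 1375/12 = 0  ⇒  r_C1 = 11/2 (r>0 drops 1)

11/2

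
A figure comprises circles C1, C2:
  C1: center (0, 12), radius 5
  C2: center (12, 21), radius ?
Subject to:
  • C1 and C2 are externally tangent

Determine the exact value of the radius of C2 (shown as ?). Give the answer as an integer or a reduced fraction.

1. [ext C1·C2]  r_C2² + 10r_C2 − 200 = 0  ⇒  r_C2 = 10 (r>0 drops 1)

10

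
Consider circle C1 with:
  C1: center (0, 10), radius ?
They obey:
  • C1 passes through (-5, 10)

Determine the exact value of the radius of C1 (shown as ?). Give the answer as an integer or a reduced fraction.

5

1. [C1∋P]  r_C1² − 25 = 0  ⇒  r_C1 = 5 (r>0 drops 1)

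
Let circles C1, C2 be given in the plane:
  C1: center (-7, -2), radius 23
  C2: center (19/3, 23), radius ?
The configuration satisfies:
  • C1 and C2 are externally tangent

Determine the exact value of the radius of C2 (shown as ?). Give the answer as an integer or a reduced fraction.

16/3

1. [ext C1·C2]  r_C2² + 46r_C2 − 2464/9 = 0  ⇒  r_C2 = 16/3 (r>0 drops 1)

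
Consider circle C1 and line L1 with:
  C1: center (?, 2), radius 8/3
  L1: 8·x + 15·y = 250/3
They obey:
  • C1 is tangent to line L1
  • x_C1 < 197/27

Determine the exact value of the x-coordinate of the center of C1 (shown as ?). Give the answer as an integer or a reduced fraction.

1. [C1‖L1]  x_C1² − (40/3)x_C1 + 37/3 = 0  ⇒  x_C1 = 1 or 37/3
2. given x_C1 < 197/27: keep 1

1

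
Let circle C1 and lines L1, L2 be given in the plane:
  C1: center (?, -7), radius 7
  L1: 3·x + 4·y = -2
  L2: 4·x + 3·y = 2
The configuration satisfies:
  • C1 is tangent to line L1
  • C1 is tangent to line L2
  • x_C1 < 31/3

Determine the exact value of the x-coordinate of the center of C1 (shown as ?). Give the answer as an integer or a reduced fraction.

-3

1. [C1‖L1]  x_C1² − (52/3)x_C1 − 61 = 0  ⇒  x_C1 = -3 or 61/3
2. [C1‖L2]  x_C1² − (23/2)x_C1 − 87/2 = 0  ⇒  x_C1 = -3 or 29/2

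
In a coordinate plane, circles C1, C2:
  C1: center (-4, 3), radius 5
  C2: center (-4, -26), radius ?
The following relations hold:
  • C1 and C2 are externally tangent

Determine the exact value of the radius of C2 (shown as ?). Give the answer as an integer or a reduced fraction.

24

1. [ext C1·C2]  r_C2² + 10r_C2 − 816 = 0  ⇒  r_C2 = 24 (r>0 drops 1)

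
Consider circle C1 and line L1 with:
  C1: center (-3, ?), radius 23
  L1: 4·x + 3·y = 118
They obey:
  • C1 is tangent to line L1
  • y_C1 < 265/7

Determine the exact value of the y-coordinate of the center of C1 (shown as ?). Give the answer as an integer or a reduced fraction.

5

1. [C1‖L1]  y_C1² − (260/3)y_C1 + 1225/3 = 0  ⇒  y_C1 = 5 or 245/3
2. given y_C1 < 265/7: keep 5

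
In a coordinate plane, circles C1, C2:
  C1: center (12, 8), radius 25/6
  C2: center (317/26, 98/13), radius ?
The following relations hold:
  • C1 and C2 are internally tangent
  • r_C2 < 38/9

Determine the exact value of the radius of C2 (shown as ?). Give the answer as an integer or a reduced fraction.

1. [int C1,C2]  r_C2² − (25/3)r_C2 + 154/9 = 0  ⇒  r_C2 = 11/3 or 14/3
2. given r_C2 < 38/9: keep 11/3

11/3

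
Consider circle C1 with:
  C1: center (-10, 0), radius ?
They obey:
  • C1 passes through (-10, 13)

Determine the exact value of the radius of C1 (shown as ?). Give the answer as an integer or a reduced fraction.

13

1. [C1∋P]  r_C1² − 169 = 0  ⇒  r_C1 = 13 (r>0 drops 1)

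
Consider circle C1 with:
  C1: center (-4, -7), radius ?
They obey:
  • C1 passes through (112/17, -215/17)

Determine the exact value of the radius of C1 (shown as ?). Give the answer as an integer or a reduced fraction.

1. [C1∋P]  r_C1² − 144 = 0  ⇒  r_C1 = 12 (r>0 drops 1)

12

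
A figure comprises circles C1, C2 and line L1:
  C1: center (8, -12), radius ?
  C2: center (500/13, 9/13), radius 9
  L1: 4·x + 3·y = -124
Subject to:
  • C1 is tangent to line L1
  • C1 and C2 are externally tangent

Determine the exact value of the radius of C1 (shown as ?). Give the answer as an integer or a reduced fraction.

24

1. [C1‖L1]  r_C1² − 576 = 0  ⇒  r_C1 = 24 (r>0 drops 1)
2. [ext C1·C2]  r_C1² + 18r_C1 − 1008 = 0  ⇒  r_C1 = 24 (r>0 drops 1)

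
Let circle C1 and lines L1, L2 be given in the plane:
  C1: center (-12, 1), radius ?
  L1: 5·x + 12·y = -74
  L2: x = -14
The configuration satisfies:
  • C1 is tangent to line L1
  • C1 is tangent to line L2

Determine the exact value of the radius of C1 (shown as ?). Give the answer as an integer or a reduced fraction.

2

1. [C1‖L1]  r_C1² − 4 = 0  ⇒  r_C1 = 2 (r>0 drops 1)
2. [C1‖L2]  r_C1² − 4 = 0  ⇒  r_C1 = 2 (r>0 drops 1)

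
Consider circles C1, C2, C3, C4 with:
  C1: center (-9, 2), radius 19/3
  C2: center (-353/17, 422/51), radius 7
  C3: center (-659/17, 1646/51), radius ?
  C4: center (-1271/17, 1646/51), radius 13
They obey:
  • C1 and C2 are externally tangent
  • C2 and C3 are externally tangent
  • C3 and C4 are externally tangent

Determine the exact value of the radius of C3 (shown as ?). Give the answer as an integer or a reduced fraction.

1. [ext C2·C3]  r_C3² + 14r_C3 − 851 = 0  ⇒  r_C3 = 23 (r>0 drops 1)
2. [ext C3·C4]  r_C3² + 26r_C3 − 1127 = 0  ⇒  r_C3 = 23 (r>0 drops 1)

23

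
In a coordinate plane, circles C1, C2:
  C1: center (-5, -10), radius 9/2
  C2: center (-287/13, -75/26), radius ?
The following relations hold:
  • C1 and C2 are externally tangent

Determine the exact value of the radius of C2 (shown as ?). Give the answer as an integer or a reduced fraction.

14

1. [ext C1·C2]  r_C2² + 9r_C2 − 322 = 0  ⇒  r_C2 = 14 (r>0 drops 1)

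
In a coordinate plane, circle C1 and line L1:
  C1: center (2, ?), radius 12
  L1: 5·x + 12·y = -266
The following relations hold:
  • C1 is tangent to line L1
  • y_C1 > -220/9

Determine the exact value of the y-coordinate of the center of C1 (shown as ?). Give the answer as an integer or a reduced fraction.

-10

1. [C1‖L1]  y_C1² + 46y_C1 + 360 = 0  ⇒  y_C1 = -36 or -10
2. given y_C1 > -220/9: keep -10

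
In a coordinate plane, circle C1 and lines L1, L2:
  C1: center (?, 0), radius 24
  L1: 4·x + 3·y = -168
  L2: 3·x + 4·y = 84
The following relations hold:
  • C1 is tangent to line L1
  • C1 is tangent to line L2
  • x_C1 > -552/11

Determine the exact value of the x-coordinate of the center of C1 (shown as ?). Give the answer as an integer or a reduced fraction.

-12

1. [C1‖L1]  x_C1² + 84x_C1 + 864 = 0  ⇒  x_C1 = -72 or -12
2. [C1‖L2]  x_C1² − 56x_C1 − 816 = 0  ⇒  x_C1 = -12 or 68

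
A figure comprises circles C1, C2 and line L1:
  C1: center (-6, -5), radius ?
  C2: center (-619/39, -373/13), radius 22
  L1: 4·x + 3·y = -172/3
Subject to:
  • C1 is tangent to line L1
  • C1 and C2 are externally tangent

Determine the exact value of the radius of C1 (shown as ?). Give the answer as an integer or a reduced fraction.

1. [C1‖L1]  r_C1² − 121/9 = 0  ⇒  r_C1 = 11/3 (r>0 drops 1)
2. [ext C1·C2]  r_C1² + 44r_C1 − 1573/9 = 0  ⇒  r_C1 = 11/3 (r>0 drops 1)

11/3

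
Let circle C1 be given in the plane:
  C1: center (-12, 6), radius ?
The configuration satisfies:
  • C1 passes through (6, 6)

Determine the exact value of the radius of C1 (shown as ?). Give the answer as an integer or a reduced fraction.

18

1. [C1∋P]  r_C1² − 324 = 0  ⇒  r_C1 = 18 (r>0 drops 1)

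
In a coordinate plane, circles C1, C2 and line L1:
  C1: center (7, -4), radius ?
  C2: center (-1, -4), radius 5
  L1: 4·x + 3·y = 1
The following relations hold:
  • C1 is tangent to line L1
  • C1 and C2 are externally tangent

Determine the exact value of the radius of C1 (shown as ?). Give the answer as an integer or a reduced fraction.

1. [C1‖L1]  r_C1² − 9 = 0  ⇒  r_C1 = 3 (r>0 drops 1)
2. [ext C1·C2]  r_C1² + 10r_C1 − 39 = 0  ⇒  r_C1 = 3 (r>0 drops 1)

3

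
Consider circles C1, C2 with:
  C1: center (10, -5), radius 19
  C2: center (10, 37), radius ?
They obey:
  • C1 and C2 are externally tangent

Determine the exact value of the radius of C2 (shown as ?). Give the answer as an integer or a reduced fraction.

1. [ext C1·C2]  r_C2² + 38r_C2 − 1403 = 0  ⇒  r_C2 = 23 (r>0 drops 1)

23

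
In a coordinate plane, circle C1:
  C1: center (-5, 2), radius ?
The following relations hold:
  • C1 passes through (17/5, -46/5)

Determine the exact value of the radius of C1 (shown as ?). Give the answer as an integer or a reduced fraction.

1. [C1∋P]  r_C1² − 196 = 0  ⇒  r_C1 = 14 (r>0 drops 1)

14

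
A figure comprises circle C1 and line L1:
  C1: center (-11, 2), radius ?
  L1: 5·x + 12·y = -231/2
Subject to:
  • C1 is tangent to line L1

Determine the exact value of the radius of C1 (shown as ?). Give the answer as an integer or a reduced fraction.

1. [C1‖L1]  r_C1² − 169/4 = 0  ⇒  r_C1 = 13/2 (r>0 drops 1)

13/2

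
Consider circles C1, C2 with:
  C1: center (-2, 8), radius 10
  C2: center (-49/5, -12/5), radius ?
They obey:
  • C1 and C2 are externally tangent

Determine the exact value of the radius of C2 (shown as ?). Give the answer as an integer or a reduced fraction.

1. [ext C1·C2]  r_C2² + 20r_C2 − 69 = 0  ⇒  r_C2 = 3 (r>0 drops 1)

3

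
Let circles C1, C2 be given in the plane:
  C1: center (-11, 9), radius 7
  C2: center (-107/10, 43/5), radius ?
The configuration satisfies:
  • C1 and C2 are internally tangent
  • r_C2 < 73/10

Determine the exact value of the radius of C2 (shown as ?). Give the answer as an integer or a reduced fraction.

1. [int C1,C2]  r_C2² − 14r_C2 + 195/4 = 0  ⇒  r_C2 = 13/2 or 15/2
2. given r_C2 < 73/10: keep 13/2

13/2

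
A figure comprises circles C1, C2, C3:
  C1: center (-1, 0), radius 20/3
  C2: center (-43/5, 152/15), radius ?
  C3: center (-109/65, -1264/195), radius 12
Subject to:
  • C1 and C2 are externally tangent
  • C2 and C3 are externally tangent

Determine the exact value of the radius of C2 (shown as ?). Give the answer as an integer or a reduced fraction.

1. [ext C1·C2]  r_C2² + (40/3)r_C2 − 116 = 0  ⇒  r_C2 = 6 (r>0 drops 1)
2. [ext C2·C3]  r_C2² + 24r_C2 − 180 = 0  ⇒  r_C2 = 6 (r>0 drops 1)

6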